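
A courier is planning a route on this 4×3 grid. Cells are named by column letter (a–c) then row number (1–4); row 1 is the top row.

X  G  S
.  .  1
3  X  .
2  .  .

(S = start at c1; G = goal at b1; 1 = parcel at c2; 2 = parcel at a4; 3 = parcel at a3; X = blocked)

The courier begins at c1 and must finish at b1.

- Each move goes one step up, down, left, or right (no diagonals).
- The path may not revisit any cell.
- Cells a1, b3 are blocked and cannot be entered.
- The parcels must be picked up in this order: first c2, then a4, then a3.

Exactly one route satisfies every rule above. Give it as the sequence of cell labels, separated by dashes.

The waypoints must appear in the order c2, a4, a3, with no cell reused.
Route from c1: down 3 to c4, left 2 to a4, up 2 to a2, right 1 to b2, up 1 to b1 — 9 moves in all.
Check: order respected (1 at step 1, 2 at step 5, 3 at step 6).

c1 - c2 - c3 - c4 - b4 - a4 - a3 - a2 - b2 - b1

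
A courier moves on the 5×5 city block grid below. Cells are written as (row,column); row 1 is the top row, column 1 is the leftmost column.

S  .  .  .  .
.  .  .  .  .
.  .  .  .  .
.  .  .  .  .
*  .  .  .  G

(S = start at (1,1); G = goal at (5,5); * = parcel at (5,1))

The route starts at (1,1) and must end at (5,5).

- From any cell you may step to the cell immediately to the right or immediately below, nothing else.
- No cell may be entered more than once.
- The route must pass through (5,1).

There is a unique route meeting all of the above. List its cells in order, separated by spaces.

Moves only go right or down, so the column and row indices never decrease.
Route from (1,1): 4× down (reaching (5,1)), 4× right (reaching (5,5)) — 8 moves in all.
Check: all required cells visited.

(1,1) (2,1) (3,1) (4,1) (5,1) (5,2) (5,3) (5,4) (5,5)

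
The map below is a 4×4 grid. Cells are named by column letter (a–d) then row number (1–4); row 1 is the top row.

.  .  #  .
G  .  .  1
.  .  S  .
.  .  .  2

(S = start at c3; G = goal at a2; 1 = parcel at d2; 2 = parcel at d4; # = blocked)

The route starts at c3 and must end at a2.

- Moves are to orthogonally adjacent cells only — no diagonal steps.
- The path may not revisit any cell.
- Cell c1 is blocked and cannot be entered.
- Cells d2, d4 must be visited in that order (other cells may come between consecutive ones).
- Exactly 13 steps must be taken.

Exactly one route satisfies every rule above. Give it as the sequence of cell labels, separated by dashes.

The waypoints must appear in the order d2, d4, with no cell reused.
Route from c3: up to c2, right to d2, 2× down (reaching d4), 3× left (reaching a4), up to a3, right to b3, 2× up (reaching b1), left to a1, down to a2 — 13 moves in all.
Check: order respected (1 at step 2, 2 at step 4); 13 moves as required.

c3 - c2 - d2 - d3 - d4 - c4 - b4 - a4 - a3 - b3 - b2 - b1 - a1 - a2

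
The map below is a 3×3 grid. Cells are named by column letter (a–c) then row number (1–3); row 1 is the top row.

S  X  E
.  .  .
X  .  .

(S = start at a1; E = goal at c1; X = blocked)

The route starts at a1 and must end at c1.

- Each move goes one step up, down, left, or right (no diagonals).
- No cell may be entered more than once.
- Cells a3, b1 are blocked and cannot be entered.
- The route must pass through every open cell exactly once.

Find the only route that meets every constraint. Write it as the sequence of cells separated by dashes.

Need to visit all 7 open cells exactly once, starting at a1 and ending at c1.
Cell c3 has only two open neighbours (c2 and b3), so the path must pass straight through it: one of those is the cell it's entered from and the other is where it exits.
Route from a1: down 1 to a2, right 1 to b2, down 1 to b3, right 1 to c3, up 2 to c1 — 6 moves in all.
Check: all 7 open cells covered.

a1 - a2 - b2 - b3 - c3 - c2 - c1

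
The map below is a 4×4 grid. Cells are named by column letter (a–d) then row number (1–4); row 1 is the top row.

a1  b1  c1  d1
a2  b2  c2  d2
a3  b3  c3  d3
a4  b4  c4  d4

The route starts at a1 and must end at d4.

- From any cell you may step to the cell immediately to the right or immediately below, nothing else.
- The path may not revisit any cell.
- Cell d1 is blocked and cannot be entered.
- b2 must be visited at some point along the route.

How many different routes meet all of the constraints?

12

A right/down-only route from a1 to d4 makes exactly 3 down-moves and 3 right-moves in some order.
With no other constraints that would be C(6,3) = 20 routes.
Split at b2 and multiply the segment counts (each segment already excludes blocked cells): a1→b2: 2; b2→d4: 6; product = 12.
That gives 12 routes.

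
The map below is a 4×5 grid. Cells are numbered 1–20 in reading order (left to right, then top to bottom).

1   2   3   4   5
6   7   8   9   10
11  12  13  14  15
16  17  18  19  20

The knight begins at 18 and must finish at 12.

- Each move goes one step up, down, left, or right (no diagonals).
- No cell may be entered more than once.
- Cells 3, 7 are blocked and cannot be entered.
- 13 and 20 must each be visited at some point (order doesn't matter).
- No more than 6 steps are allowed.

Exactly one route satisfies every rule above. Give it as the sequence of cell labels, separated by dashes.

The 6-move cap with required stops at 13, 20 leaves no slack for detours.
Route from 18: right 2 to 20, up 1 to 15, left 3 to 12 — 6 moves in all.
Check: all required cells visited; 6 ≤ 6 moves.

18 - 19 - 20 - 15 - 14 - 13 - 12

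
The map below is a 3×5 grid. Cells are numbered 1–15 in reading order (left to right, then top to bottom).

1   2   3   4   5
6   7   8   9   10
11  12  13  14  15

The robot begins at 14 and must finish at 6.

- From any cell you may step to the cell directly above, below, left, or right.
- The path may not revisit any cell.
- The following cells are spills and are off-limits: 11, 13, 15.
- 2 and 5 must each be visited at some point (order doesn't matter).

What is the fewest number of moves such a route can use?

Any route passes through 2 and 5 in some order between 14 and 6. Summing Manhattan distances along each leg and taking the cheapest ordering (14 → 5 → 2 → 6) gives a lower bound of 3 + 3 + 2 = 8 moves.
A route of 8 moves achieves this: 14 → 9 → 10 → 5 → 4 → 3 → 2 → 7 → 6.
Since 8 matches the lower bound, it is optimal.

8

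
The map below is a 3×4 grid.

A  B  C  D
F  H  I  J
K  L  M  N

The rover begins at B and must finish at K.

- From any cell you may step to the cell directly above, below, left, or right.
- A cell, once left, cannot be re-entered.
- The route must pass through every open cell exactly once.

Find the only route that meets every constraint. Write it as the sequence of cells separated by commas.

Need to visit all 12 open cells exactly once, starting at B and ending at K.
Route from B: left to A, down to F, 2× right (reaching I), up to C, right to D, 2× down (reaching N), 3× left (reaching K) — 11 moves in all.
Check: all 12 open cells covered.

B, A, F, H, I, C, D, J, N, M, L, K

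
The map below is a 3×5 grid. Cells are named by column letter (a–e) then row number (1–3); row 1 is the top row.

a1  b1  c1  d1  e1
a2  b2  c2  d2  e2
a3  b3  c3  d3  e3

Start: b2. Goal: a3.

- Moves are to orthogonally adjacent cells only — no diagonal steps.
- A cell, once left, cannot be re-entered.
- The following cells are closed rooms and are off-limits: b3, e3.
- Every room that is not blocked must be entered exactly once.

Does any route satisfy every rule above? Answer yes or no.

yes

One route that works: b2 → c2 → c3 → d3 → d2 → e2 → e1 → d1 → c1 → b1 → a1 → a2 → a3.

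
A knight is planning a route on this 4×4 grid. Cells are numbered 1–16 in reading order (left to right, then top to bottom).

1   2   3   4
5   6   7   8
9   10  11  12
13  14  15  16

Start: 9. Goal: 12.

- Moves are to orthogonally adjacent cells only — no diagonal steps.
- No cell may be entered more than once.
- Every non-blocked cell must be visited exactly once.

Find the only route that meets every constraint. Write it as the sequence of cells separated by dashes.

Need to visit all 16 open cells exactly once, starting at 9 and ending at 12.
Cell 16 has only two open neighbours (12 and 15), so the path must pass straight through it: one of those is the cell it's entered from and the other is where it exits.
Route from 9: down 1 to 13, right 1 to 14, up 2 to 6, left 1 to 5, up 1 to 1, right 3 to 4, down 1 to 8, left 1 to 7, down 2 to 15, right 1 to 16, up 1 to 12 — 15 moves in all.
Check: all 16 open cells covered.

9 - 13 - 14 - 10 - 6 - 5 - 1 - 2 - 3 - 4 - 8 - 7 - 11 - 15 - 16 - 12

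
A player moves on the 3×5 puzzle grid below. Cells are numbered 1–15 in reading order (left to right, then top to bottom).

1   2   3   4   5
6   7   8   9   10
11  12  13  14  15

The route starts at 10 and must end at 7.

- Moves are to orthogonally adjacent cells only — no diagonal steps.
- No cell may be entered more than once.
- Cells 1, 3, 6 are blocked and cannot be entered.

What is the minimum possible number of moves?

3

The Manhattan distance from 10 to 7 is |2−2| + |5−2| = 3, so at least 3 moves are needed.
A route of 3 moves achieves this: 10 → 9 → 8 → 7.
Since 3 matches the lower bound, it is optimal.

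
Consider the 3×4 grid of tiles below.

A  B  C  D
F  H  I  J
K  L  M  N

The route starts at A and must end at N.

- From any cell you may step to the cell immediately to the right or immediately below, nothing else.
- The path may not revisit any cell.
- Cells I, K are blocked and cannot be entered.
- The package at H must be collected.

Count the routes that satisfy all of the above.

2

A right/down-only route from A to N makes exactly 2 down-moves and 3 right-moves in some order.
With no other constraints that would be C(5,2) = 10 routes.
Split at H and multiply the segment counts (each segment already excludes blocked cells): A→H: 2; H→N: 1; product = 2.
That gives 2 routes.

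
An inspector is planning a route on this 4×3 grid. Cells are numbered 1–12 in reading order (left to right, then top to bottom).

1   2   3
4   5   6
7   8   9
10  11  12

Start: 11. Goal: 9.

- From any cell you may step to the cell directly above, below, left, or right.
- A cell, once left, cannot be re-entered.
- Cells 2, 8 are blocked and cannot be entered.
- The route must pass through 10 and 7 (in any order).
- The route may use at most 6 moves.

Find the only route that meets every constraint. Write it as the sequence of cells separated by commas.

Any route must reach 10 and 7 and still end at 9 within 6 moves, so the order of the required stops is forced.
Route from 11: left to 10, 2× up (reaching 4), 2× right (reaching 6), down to 9 — 6 moves in all.
Check: all required cells visited; 6 ≤ 6 moves.

11, 10, 7, 4, 5, 6, 9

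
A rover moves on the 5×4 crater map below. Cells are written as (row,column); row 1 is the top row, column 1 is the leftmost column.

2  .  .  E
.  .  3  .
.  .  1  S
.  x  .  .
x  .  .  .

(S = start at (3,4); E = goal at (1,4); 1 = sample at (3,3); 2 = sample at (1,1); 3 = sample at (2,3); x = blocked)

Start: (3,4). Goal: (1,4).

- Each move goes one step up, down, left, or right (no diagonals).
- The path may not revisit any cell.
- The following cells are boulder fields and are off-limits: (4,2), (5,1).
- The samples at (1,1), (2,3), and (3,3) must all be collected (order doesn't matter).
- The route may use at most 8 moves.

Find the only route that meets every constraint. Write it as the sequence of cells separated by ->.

(3,4) -> (3,3) -> (2,3) -> (2,2) -> (2,1) -> (1,1) -> (1,2) -> (1,3) -> (1,4)

The budget equals the shortest possible length, so every move has to be on a shortest route through the required cells.
Route from (3,4): left to (3,3), up to (2,3), 2× left (reaching (2,1)), up to (1,1), 3× right (reaching (1,4)) — 8 moves in all.
Check: all required cells visited; 8 ≤ 8 moves.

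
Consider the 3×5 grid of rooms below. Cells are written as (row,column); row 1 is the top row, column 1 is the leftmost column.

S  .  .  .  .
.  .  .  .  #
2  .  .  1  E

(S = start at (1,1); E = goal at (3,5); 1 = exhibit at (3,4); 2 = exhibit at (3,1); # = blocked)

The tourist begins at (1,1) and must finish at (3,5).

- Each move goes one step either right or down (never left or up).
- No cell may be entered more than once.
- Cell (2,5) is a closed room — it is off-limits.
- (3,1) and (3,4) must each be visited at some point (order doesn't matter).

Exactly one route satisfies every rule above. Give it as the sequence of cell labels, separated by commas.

(1,1), (2,1), (3,1), (3,2), (3,3), (3,4), (3,5)

Moves only go right or down, so the column and row indices never decrease.
Route from (1,1): 2× down (reaching (3,1)), 4× right (reaching (3,5)) — 6 moves in all.
Check: all required cells visited.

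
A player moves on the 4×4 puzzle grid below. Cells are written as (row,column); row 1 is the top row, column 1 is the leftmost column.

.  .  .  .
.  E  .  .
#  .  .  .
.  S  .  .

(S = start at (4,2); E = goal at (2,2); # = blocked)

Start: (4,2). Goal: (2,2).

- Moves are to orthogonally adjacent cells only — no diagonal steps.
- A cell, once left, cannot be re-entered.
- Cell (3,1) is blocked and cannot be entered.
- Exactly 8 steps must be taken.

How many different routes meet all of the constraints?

16

Need simple routes of exactly 8 moves from (4,2) to (2,2) (Manhattan distance 2, so 3 moves are spent on a detour and 3 undoing it).
Branch systematically from the start, pruning whenever the remaining move budget drops below the Manhattan distance to (2,2) or differs from it in parity. Grouping the completions by first move — via (3,2): 6; via (4,3): 10 (no valid completion starts via (4,1)) — and summing: 6 + 10 = 16.
That gives 16 routes.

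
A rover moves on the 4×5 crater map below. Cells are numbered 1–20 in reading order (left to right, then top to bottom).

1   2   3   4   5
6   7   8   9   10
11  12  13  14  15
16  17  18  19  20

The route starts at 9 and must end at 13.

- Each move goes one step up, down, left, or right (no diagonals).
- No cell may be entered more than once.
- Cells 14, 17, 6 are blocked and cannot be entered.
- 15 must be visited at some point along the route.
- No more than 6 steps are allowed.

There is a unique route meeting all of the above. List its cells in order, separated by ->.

Any route must reach 15 and still end at 13 within 6 moves, so the order of the required stops is forced.
Route from 9: right to 10, 2× down (reaching 20), 2× left (reaching 18), up to 13 — 6 moves in all.
Check: all required cells visited; 6 ≤ 6 moves.

9 -> 10 -> 15 -> 20 -> 19 -> 18 -> 13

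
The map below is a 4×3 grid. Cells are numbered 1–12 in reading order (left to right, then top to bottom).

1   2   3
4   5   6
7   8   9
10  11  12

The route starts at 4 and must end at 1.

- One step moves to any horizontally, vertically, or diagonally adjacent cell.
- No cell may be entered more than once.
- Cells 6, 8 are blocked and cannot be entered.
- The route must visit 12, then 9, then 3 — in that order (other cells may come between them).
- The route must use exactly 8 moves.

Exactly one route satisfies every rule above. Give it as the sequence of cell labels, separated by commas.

4, 7, 11, 12, 9, 5, 3, 2, 1

The waypoints must appear in the order 12, 9, 3, with no cell reused.
Route from 4: down 1 to 7, down-right 1 to 11, right 1 to 12, up 1 to 9, up-left 1 to 5, up-right 1 to 3, left 2 to 1 — 8 moves in all.
Check: order respected (12 at step 3, 9 at step 4, 3 at step 6); 8 moves as required.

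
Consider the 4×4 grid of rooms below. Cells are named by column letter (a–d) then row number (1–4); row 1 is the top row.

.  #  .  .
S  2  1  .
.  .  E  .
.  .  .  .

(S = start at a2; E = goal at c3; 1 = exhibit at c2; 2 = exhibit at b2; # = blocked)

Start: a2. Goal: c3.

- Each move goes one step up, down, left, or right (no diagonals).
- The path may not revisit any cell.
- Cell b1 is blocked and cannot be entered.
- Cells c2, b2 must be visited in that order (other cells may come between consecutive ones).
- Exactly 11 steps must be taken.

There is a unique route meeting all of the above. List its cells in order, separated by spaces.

a2 a3 a4 b4 c4 d4 d3 d2 c2 b2 b3 c3

The waypoints must appear in the order c2, b2, with no cell reused.
Route from a2: 2× down (reaching a4), 3× right (reaching d4), 2× up (reaching d2), 2× left (reaching b2), down to b3, right to c3 — 11 moves in all.
Check: order respected (1 at step 8, 2 at step 9); 11 moves as required.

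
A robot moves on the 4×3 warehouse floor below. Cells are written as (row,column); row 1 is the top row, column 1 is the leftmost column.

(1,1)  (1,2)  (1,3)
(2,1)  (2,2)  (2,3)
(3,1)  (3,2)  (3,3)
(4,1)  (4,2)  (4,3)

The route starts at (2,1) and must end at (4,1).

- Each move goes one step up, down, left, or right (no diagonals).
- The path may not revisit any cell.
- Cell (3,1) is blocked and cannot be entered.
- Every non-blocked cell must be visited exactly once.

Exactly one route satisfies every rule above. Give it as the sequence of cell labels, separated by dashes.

Need to visit all 11 open cells exactly once, starting at (2,1) and ending at (4,1).
Cell (1,3) has only two open neighbours ((2,3) and (1,2)), so the path must pass straight through it: one of those is the cell it's entered from and the other is where it exits.
Route from (2,1): up 1 to (1,1), right 2 to (1,3), down 1 to (2,3), left 1 to (2,2), down 1 to (3,2), right 1 to (3,3), down 1 to (4,3), left 2 to (4,1) — 10 moves in all.
Check: all 11 open cells covered.

(2,1) - (1,1) - (1,2) - (1,3) - (2,3) - (2,2) - (3,2) - (3,3) - (4,3) - (4,2) - (4,1)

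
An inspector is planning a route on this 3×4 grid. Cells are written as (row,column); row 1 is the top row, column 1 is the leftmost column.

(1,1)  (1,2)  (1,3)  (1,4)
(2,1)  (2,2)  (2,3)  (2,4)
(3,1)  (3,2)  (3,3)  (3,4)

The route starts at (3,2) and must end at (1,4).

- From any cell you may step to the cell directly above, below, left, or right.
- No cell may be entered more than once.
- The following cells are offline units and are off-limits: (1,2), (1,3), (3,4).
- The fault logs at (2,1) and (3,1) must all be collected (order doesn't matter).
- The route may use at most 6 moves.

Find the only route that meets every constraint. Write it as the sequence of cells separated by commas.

The 6-move cap with required stops at (2,1), (3,1) leaves no slack for detours.
Route from (3,2): left to (3,1), up to (2,1), 3× right (reaching (2,4)), up to (1,4) — 6 moves in all.
Check: all required cells visited; 6 ≤ 6 moves.

(3,2), (3,1), (2,1), (2,2), (2,3), (2,4), (1,4)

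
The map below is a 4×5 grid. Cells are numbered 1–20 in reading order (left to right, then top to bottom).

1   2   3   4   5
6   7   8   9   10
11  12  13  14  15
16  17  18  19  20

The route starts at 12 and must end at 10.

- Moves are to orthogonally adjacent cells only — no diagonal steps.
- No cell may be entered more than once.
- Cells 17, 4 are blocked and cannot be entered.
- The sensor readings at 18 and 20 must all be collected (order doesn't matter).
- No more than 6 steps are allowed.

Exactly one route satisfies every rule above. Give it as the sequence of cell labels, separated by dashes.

Any route must reach 18 and 20 and still end at 10 within 6 moves, so the order of the required stops is forced.
Route from 12: right 1 to 13, down 1 to 18, right 2 to 20, up 2 to 10 — 6 moves in all.
Check: all required cells visited; 6 ≤ 6 moves.

12 - 13 - 18 - 19 - 20 - 15 - 10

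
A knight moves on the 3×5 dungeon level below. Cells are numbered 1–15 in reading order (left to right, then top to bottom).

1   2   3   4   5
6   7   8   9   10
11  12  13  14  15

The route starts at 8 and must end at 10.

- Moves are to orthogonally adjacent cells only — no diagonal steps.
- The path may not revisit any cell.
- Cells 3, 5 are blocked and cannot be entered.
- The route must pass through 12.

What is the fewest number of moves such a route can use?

Any route passes through 12 somewhere between 8 and 10. Summing Manhattan distances along the two legs (8 → 12 → 10) gives a lower bound of 2 + 4 = 6 moves.
A route of 6 moves achieves this: 8 → 7 → 12 → 13 → 14 → 9 → 10.
Since 6 matches the lower bound, it is optimal.

6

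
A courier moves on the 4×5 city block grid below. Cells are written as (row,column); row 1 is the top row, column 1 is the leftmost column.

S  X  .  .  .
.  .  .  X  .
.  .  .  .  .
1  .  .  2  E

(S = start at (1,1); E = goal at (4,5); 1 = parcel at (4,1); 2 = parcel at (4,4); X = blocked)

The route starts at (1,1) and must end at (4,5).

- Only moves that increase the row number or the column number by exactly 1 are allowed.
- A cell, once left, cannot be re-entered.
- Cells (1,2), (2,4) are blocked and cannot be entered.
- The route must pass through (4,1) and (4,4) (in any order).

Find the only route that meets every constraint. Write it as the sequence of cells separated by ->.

Moves only go right or down, so the column and row indices never decrease.
Route from (1,1): 3× down (reaching (4,1)), 4× right (reaching (4,5)) — 7 moves in all.
Check: all required cells visited.

(1,1) -> (2,1) -> (3,1) -> (4,1) -> (4,2) -> (4,3) -> (4,4) -> (4,5)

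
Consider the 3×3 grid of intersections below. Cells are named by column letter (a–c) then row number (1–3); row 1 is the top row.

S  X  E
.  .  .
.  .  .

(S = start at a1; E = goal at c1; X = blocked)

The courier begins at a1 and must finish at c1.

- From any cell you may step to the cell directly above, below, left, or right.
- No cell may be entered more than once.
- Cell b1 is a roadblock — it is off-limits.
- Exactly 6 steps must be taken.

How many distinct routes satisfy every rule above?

Need simple routes of exactly 6 moves from a1 to c1 (Manhattan distance 2, so 2 moves are spent on a detour and 2 undoing it).
Enumerating: a1 a2 a3 b3 b2 c2 c1 | a1 a2 a3 b3 c3 c2 c1 | a1 a2 b2 b3 c3 c2 c1.
That gives 3 routes.

3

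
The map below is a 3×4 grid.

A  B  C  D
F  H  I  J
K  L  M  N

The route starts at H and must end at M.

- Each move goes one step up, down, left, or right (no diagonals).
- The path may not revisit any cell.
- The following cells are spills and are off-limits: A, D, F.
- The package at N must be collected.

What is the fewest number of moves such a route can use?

4

Any route passes through N somewhere between H and M. Summing Manhattan distances along the two legs (H → N → M) gives a lower bound of 3 + 1 = 4 moves.
A route of 4 moves achieves this: H → I → J → N → M.
Since 4 matches the lower bound, it is optimal.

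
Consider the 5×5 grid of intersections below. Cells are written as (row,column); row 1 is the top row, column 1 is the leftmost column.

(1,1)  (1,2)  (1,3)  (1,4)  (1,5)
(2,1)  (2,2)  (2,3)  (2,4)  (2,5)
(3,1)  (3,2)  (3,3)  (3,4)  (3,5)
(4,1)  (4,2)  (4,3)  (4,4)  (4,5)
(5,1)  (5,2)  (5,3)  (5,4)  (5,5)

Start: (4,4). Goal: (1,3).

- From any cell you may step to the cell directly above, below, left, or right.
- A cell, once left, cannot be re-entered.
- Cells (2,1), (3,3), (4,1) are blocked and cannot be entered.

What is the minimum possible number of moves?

The Manhattan distance from (4,4) to (1,3) is |4−1| + |4−3| = 4, so at least 4 moves are needed.
A route of 4 moves achieves this: (4,4) → (3,4) → (2,4) → (1,4) → (1,3).
Since 4 matches the lower bound, it is optimal.

4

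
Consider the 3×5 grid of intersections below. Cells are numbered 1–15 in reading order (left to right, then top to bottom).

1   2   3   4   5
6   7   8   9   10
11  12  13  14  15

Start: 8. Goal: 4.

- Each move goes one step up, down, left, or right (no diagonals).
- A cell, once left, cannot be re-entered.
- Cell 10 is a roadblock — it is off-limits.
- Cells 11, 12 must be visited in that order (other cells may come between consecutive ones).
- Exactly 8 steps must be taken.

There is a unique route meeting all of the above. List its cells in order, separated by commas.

8, 7, 6, 11, 12, 13, 14, 9, 4

The waypoints must appear in the order 11, 12, with no cell reused.
Route from 8: 2× left (reaching 6), down to 11, 3× right (reaching 14), 2× up (reaching 4) — 8 moves in all.
Check: order respected (11 at step 3, 12 at step 4); 8 moves as required.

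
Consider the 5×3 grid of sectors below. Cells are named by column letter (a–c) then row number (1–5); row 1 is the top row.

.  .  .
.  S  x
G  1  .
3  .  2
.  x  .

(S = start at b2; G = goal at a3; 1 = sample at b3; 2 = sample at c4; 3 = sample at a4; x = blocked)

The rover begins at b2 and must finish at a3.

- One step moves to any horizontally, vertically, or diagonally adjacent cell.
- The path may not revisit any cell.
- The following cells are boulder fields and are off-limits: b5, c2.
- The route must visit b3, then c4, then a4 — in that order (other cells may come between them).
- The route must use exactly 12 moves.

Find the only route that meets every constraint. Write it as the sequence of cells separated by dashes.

b2 - c1 - b1 - a1 - a2 - b3 - c3 - c4 - c5 - b4 - a5 - a4 - a3

The waypoints must appear in the order b3, c4, a4, with no cell reused.
Route from b2: up-right 1 to c1, left 2 to a1, down 1 to a2, down-right 1 to b3, right 1 to c3, down 2 to c5, up-left 1 to b4, down-left 1 to a5, up 2 to a3 — 12 moves in all.
Check: order respected (1 at step 5, 2 at step 7, 3 at step 11); 12 moves as required.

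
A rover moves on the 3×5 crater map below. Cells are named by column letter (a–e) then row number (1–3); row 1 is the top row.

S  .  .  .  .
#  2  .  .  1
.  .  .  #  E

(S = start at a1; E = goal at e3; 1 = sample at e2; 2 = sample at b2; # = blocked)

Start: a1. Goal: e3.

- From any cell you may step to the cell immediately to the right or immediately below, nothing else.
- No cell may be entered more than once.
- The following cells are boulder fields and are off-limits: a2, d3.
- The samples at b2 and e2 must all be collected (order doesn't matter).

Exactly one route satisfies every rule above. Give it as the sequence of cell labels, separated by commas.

a1, b1, b2, c2, d2, e2, e3

Moves only go right or down, so the column and row indices never decrease.
Route from a1: right 1 to b1, down 1 to b2, right 3 to e2, down 1 to e3 — 6 moves in all.
Check: all required cells visited.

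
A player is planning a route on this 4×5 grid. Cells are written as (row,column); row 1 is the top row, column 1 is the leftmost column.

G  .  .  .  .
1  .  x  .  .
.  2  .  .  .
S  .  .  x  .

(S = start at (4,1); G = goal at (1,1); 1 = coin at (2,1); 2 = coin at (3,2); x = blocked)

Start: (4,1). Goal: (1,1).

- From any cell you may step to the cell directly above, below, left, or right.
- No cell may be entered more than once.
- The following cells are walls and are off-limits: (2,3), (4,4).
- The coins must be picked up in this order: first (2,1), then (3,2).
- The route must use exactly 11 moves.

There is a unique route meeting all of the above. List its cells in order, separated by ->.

The waypoints must appear in the order (2,1), (3,2), with no cell reused.
Route from (4,1): up 2 to (2,1), right 1 to (2,2), down 1 to (3,2), right 2 to (3,4), up 2 to (1,4), left 3 to (1,1) — 11 moves in all.
Check: order respected (1 at step 2, 2 at step 4); 11 moves as required.

(4,1) -> (3,1) -> (2,1) -> (2,2) -> (3,2) -> (3,3) -> (3,4) -> (2,4) -> (1,4) -> (1,3) -> (1,2) -> (1,1)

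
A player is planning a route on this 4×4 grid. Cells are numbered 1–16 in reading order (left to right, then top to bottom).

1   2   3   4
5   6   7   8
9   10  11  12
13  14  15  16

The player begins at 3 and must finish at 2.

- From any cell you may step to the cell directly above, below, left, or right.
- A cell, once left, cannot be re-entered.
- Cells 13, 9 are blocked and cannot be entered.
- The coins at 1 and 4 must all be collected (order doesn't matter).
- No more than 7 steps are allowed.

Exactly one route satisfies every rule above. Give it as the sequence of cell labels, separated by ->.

The budget equals the shortest possible length, so every move has to be on a shortest route through the required cells.
Route from 3: right to 4, down to 8, 3× left (reaching 5), up to 1, right to 2 — 7 moves in all.
Check: all required cells visited; 7 ≤ 7 moves.

3 -> 4 -> 8 -> 7 -> 6 -> 5 -> 1 -> 2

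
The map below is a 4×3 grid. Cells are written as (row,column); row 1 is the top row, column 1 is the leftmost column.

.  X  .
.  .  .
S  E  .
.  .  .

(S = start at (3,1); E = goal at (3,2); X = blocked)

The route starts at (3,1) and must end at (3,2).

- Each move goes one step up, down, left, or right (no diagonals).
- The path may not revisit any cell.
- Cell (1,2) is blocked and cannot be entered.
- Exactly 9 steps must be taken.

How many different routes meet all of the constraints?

Need simple routes of exactly 9 moves from (3,1) to (3,2) (Manhattan distance 1, so 4 moves are spent on a detour and 4 undoing it).
No route satisfies every constraint, so the count is 0.

0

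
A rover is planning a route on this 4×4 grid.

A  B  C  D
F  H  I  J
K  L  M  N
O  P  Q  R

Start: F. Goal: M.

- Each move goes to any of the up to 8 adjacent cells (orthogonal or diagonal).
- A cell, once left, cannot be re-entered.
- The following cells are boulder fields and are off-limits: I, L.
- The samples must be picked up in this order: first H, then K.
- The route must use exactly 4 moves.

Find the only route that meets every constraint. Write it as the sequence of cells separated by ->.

F -> H -> K -> P -> M

The waypoints must appear in the order H, K, with no cell reused.
Route from F: right 1 to H, down-left 1 to K, down-right 1 to P, up-right 1 to M — 4 moves in all.
Check: order respected (H at step 1, K at step 2); 4 moves as required.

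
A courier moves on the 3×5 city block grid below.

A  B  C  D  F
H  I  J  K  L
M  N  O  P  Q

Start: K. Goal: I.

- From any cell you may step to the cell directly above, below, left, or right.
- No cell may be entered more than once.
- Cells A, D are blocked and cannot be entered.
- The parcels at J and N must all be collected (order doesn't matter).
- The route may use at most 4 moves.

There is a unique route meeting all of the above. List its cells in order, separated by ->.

K -> J -> O -> N -> I

The 4-move cap with required stops at J, N leaves no slack for detours.
Route from K: left 1 to J, down 1 to O, left 1 to N, up 1 to I — 4 moves in all.
Check: all required cells visited; 4 ≤ 4 moves.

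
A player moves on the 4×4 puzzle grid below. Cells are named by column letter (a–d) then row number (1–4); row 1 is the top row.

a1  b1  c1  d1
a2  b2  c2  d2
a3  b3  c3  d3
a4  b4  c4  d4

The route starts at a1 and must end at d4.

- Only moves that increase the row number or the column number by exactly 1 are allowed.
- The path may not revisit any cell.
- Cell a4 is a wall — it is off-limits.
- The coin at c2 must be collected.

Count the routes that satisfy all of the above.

9

A right/down-only route from a1 to d4 makes exactly 3 down-moves and 3 right-moves in some order.
With no other constraints that would be C(6,3) = 20 routes.
Split at c2 and multiply the segment counts (each segment already excludes blocked cells): a1→c2: 3; c2→d4: 3; product = 9.
That gives 9 routes.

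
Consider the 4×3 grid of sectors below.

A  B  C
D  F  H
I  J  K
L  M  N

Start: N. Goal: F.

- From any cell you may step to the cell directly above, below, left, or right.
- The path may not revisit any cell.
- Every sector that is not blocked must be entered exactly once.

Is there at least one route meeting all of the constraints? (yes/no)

yes

One route that works: N → K → H → C → B → A → D → I → L → M → J → F.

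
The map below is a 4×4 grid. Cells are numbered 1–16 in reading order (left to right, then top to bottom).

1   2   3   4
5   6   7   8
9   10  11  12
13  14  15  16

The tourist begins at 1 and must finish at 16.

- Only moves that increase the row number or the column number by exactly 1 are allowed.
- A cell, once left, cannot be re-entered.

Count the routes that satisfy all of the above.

A right/down-only route from 1 to 16 makes exactly 3 down-moves and 3 right-moves in some order.
With no other constraints that would be C(6,3) = 20 routes.
That gives 20 routes.

20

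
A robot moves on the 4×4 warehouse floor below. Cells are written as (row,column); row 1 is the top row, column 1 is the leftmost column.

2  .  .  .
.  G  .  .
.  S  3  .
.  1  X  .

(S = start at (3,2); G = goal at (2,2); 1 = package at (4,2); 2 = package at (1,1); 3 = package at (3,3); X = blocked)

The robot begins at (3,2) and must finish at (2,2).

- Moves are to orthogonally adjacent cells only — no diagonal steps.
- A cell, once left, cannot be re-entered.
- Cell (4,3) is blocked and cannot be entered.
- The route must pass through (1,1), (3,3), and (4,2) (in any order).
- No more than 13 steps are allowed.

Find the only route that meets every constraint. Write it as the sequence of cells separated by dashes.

(3,2) - (4,2) - (4,1) - (3,1) - (2,1) - (1,1) - (1,2) - (1,3) - (1,4) - (2,4) - (3,4) - (3,3) - (2,3) - (2,2)

Any route must reach (1,1), (3,3), and (4,2) and still end at (2,2) within 13 moves, so the order of the required stops is forced.
Route from (3,2): down 1 to (4,2), left 1 to (4,1), up 3 to (1,1), right 3 to (1,4), down 2 to (3,4), left 1 to (3,3), up 1 to (2,3), left 1 to (2,2) — 13 moves in all.
Check: all required cells visited; 13 ≤ 13 moves.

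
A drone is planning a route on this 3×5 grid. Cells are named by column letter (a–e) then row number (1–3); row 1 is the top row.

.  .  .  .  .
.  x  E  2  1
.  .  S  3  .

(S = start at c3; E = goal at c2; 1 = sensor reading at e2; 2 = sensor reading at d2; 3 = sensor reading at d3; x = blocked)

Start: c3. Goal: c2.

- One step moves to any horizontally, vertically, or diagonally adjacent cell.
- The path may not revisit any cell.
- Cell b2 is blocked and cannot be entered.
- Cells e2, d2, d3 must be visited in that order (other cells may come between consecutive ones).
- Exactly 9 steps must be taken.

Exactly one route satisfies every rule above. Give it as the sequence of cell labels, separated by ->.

c3 -> b3 -> a2 -> b1 -> c1 -> d1 -> e2 -> d2 -> d3 -> c2

The waypoints must appear in the order e2, d2, d3, with no cell reused.
Route from c3: left 1 to b3, up-left 1 to a2, up-right 1 to b1, right 2 to d1, down-right 1 to e2, left 1 to d2, down 1 to d3, up-left 1 to c2 — 9 moves in all.
Check: order respected (1 at step 6, 2 at step 7, 3 at step 8); 9 moves as required.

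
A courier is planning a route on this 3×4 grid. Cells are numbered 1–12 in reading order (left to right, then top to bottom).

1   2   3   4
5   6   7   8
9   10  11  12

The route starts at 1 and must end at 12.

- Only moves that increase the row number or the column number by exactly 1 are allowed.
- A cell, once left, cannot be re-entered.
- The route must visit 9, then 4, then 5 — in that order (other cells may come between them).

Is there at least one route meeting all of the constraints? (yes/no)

no

4 lies above 9, so going from 9 to 4 would need an upward move — but moves only go right/down, so 9 cannot be visited before 4.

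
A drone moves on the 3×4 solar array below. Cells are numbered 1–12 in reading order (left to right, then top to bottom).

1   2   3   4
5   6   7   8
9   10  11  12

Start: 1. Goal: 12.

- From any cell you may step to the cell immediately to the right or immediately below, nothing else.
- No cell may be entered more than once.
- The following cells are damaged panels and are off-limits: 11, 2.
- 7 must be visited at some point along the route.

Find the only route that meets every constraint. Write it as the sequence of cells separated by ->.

Moves only go right or down, so the column and row indices never decrease.
Route from 1: down 1 to 5, right 3 to 8, down 1 to 12 — 5 moves in all.
Check: all required cells visited.

1 -> 5 -> 6 -> 7 -> 8 -> 12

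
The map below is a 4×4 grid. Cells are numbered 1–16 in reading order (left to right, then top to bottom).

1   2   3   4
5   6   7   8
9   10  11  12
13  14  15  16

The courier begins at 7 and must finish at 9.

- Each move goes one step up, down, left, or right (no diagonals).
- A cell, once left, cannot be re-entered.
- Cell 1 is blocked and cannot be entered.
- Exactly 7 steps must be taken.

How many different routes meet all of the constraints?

15

Need simple routes of exactly 7 moves from 7 to 9 (Manhattan distance 3, so 2 moves are spent on a detour and 2 undoing it).
Branch systematically from the start, pruning whenever the remaining move budget drops below the Manhattan distance to 9 or differs from it in parity. Grouping the completions by first move — via 3: 2; via 11: 3; via 6: 1; via 8: 9 — and summing: 2 + 3 + 1 + 9 = 15.
That gives 15 routes.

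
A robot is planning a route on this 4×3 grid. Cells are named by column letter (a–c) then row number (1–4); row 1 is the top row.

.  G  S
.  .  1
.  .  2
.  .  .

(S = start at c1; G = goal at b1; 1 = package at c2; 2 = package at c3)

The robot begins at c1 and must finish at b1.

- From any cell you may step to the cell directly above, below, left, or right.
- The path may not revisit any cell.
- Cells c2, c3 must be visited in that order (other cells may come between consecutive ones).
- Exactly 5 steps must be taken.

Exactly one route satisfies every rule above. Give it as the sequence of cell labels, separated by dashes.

c1 - c2 - c3 - b3 - b2 - b1

The waypoints must appear in the order c2, c3, with no cell reused.
Route from c1: 2× down (reaching c3), left to b3, 2× up (reaching b1) — 5 moves in all.
Check: order respected (1 at step 1, 2 at step 2); 5 moves as required.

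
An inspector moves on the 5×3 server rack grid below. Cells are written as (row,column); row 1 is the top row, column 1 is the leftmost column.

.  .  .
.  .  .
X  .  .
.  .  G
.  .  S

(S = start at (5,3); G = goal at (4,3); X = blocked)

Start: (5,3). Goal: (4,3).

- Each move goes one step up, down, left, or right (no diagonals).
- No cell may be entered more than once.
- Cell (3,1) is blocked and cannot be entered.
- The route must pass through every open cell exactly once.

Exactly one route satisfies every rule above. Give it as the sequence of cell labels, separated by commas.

Need to visit all 14 open cells exactly once, starting at (5,3) and ending at (4,3).
Cell (5,1) has only two open neighbours ((4,1) and (5,2)), so the path must pass straight through it: one of those is the cell it's entered from and the other is where it exits.
Route from (5,3): 2× left (reaching (5,1)), up to (4,1), right to (4,2), 2× up (reaching (2,2)), left to (2,1), up to (1,1), 2× right (reaching (1,3)), 3× down (reaching (4,3)) — 13 moves in all.
Check: all 14 open cells covered.

(5,3), (5,2), (5,1), (4,1), (4,2), (3,2), (2,2), (2,1), (1,1), (1,2), (1,3), (2,3), (3,3), (4,3)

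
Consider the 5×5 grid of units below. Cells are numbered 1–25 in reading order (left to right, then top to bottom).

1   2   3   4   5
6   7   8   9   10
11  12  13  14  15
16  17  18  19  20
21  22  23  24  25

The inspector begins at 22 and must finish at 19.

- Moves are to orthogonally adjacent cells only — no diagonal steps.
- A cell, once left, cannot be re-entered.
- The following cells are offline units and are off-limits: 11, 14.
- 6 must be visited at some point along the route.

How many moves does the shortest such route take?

11

Any route passes through 6 somewhere between 22 and 19. Summing Manhattan distances along the two legs (22 → 6 → 19) gives a lower bound of 4 + 5 = 9 moves.
The shortest route satisfying every rule uses 11 moves: 22 → 17 → 12 → 7 → 6 → 1 → 2 → 3 → 8 → 13 → 18 → 19.
The bound of 9 isn't tight here; checking systematically, no route of length 9 through 10 satisfies every constraint, so 11 is the minimum.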